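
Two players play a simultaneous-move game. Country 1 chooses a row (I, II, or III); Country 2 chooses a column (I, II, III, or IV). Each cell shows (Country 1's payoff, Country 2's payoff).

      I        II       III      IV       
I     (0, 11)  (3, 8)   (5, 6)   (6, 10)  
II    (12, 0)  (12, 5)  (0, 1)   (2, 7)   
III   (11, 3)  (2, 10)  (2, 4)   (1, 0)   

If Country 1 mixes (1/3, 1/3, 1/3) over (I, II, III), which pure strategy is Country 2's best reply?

Country 2's best reply maximizes expected payoff against the mix.
I: (1/3)·11 + (1/3)·0 + (1/3)·3 = 14/3
II: (1/3)·8 + (1/3)·5 + (1/3)·10 = 23/3
III: (1/3)·6 + (1/3)·1 + (1/3)·4 = 11/3
IV: (1/3)·10 + (1/3)·7 + (1/3)·0 = 17/3
Highest expected payoff is 23/3, from II.

II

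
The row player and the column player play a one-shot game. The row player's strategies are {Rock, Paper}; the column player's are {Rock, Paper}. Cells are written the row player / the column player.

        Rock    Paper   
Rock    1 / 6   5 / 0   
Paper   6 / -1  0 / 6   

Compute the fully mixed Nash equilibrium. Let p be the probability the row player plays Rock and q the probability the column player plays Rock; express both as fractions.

In a mixed NE each player is indifferent between their pure strategies, so the opponent's mix sets the indifference.
The column player indifferent between Rock and Paper: p·6 + (1−p)·(-1) = p·0 + (1−p)·6 ⟹ (-1) + 7p = 6 + (-6)p ⟹ p = 7/13.
The row player indifferent between Rock and Paper: q·1 + (1−q)·5 = q·6 + (1−q)·0 ⟹ 5 + (-4)q = 0 + 6q ⟹ q = 1/2.

p = 7/13, q = 1/2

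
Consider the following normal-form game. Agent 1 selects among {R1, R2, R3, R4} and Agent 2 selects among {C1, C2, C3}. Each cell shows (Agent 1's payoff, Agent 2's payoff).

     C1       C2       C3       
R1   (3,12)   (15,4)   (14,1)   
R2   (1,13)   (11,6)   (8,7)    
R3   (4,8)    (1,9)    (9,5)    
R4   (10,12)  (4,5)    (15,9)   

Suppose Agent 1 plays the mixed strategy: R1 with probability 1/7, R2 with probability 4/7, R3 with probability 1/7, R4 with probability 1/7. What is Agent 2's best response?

C1

Compute Agent 2's expected payoff from each pure strategy against the given mix.
C1: (1/7)·12 + (4/7)·13 + (1/7)·8 + (1/7)·12 = 12
C2: (1/7)·4 + (4/7)·6 + (1/7)·9 + (1/7)·5 = 6
C3: (1/7)·1 + (4/7)·7 + (1/7)·5 + (1/7)·9 = 43/7
Highest expected payoff is 12, from C1.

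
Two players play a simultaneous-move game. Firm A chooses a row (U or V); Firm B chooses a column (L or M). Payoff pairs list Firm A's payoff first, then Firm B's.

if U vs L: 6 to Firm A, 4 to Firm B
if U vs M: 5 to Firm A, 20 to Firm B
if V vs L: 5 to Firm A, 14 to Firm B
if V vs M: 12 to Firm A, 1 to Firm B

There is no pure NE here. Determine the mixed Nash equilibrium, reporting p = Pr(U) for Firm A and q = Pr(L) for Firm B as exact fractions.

In a mixed NE each player is indifferent between their pure strategies, so the opponent's mix sets the indifference.
Firm B indifferent between L and M: p·4 + (1−p)·14 = p·20 + (1−p)·1 ⟹ 14 + (-10)p = 1 + 19p ⟹ p = 13/29.
Firm A indifferent between U and V: q·6 + (1−q)·5 = q·5 + (1−q)·12 ⟹ 5 + 1q = 12 + (-7)q ⟹ q = 7/8.

p = 13/29, q = 7/8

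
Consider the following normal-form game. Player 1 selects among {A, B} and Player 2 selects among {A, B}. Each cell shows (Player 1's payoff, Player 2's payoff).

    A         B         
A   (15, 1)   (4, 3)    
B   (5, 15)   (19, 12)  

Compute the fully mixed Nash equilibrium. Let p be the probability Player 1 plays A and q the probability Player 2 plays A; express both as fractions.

Each player's mixing probability is pinned down by making the *other* player indifferent.
Player 2 indifferent between A and B: p·1 + (1−p)·15 = p·3 + (1−p)·12 ⟹ 15 + (-14)p = 12 + (-9)p ⟹ p = 3/5.
Player 1 indifferent between A and B: q·15 + (1−q)·4 = q·5 + (1−q)·19 ⟹ 4 + 11q = 19 + (-14)q ⟹ q = 3/5.

p = 3/5, q = 3/5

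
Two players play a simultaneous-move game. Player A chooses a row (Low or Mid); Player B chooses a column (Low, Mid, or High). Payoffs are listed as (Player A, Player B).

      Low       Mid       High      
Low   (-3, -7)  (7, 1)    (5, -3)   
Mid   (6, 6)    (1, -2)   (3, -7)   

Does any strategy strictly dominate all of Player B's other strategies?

None

Check whether one of Player B's strategies beats all alternatives regardless of what the opponent does.
Low is not dominant: against Low, Mid gives 1 > -7.
Mid is not dominant: against Mid, Low gives 6 > -2.
High is not dominant: against Low, Mid gives 1 > -3.
No single strategy is best against every opponent action.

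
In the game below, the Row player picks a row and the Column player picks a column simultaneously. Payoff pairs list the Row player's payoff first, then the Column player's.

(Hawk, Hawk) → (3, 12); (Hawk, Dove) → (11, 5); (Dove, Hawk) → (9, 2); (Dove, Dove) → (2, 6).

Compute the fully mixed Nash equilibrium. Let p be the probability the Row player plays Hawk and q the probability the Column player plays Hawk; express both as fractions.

p = 4/11, q = 3/5

In a mixed NE each player is indifferent between their pure strategies, so the opponent's mix sets the indifference.
The Column player indifferent between Hawk and Dove: p·12 + (1−p)·2 = p·5 + (1−p)·6 ⟹ 2 + 10p = 6 + (-1)p ⟹ p = 4/11.
The Row player indifferent between Hawk and Dove: q·3 + (1−q)·11 = q·9 + (1−q)·2 ⟹ 11 + (-8)q = 2 + 7q ⟹ q = 3/5.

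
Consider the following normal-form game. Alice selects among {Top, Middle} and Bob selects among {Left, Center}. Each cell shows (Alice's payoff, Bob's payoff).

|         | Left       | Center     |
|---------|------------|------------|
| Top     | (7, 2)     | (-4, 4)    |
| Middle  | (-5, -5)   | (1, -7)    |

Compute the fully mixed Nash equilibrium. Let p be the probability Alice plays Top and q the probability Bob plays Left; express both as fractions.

p = 1/2, q = 5/17

Each player's mixing probability is pinned down by making the *other* player indifferent.
Bob indifferent between Left and Center: p·2 + (1−p)·(-5) = p·4 + (1−p)·(-7) ⟹ (-5) + 7p = (-7) + 11p ⟹ p = 1/2.
Alice indifferent between Top and Middle: q·7 + (1−q)·(-4) = q·(-5) + (1−q)·1 ⟹ (-4) + 11q = 1 + (-6)q ⟹ q = 5/17.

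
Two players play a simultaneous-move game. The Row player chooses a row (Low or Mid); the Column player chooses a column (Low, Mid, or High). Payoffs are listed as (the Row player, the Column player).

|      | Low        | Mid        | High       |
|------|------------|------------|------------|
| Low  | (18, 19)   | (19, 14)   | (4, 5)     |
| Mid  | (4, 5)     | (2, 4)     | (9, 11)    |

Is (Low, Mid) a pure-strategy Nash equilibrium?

Holding the Column player at Mid: the Row player gets 19 from Low, versus 2 from Mid. No profitable deviation for the Row player.
Holding the Row player at Low: the Column player gets 14 from Mid but could get 19 by switching to Low. The Column player has a profitable deviation.

No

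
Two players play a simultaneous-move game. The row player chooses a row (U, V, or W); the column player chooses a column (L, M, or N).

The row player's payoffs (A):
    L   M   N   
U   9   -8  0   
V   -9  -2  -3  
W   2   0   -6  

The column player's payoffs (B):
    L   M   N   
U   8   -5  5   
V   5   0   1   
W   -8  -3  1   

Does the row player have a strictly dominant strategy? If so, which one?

None

A strategy is strictly dominant if it gives the row player a strictly higher payoff than every other strategy, against every choice by the opponent.
U is not dominant: against M, V gives -2 > -8.
V is not dominant: against L, U gives 9 > -9.
W is not dominant: against L, U gives 9 > 2.
No single strategy is best against every opponent action.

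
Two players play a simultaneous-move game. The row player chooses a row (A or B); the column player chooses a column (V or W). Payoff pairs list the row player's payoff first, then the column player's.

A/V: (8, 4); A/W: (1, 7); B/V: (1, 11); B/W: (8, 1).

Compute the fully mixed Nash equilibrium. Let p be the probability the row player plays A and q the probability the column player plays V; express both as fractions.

Each player's mixing probability is pinned down by making the *other* player indifferent.
The column player indifferent between V and W: p·4 + (1−p)·11 = p·7 + (1−p)·1 ⟹ 11 + (-7)p = 1 + 6p ⟹ p = 10/13.
The row player indifferent between A and B: q·8 + (1−q)·1 = q·1 + (1−q)·8 ⟹ 1 + 7q = 8 + (-7)q ⟹ q = 1/2.

p = 10/13, q = 1/2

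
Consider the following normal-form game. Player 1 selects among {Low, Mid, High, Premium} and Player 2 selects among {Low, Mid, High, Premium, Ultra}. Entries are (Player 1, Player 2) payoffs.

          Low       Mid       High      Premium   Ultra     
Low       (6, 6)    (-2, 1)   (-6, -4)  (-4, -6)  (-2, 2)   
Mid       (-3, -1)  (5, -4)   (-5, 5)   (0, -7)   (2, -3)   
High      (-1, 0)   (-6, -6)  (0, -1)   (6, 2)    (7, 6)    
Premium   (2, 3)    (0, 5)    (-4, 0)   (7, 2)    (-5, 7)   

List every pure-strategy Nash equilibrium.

Check mutual best responses: a cell is a NE iff neither player can gain by unilaterally deviating.
Player 1's best responses — vs Low: Low (payoff 6); vs Mid: Mid (payoff 5); vs High: High (payoff 0); vs Premium: Premium (payoff 7); vs Ultra: High (payoff 7).
Player 2's best responses — vs Low: Low (payoff 6); vs Mid: High (payoff 5); vs High: Ultra (payoff 6); vs Premium: Ultra (payoff 7).
Mutual best responses occur at (Low, Low) and (High, Ultra); at each, neither player gains by switching.

(Low, Low) and (High, Ultra)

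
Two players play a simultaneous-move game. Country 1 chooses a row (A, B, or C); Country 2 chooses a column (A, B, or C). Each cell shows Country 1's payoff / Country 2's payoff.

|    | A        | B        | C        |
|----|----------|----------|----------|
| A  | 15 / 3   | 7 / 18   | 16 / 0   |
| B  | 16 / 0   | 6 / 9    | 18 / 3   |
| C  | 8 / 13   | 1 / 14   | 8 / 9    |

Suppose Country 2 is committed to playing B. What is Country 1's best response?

A

With Country 2 fixed at B, Country 1's payoffs are: A → 7, B → 6, C → 1.
The maximum is 7, achieved by A.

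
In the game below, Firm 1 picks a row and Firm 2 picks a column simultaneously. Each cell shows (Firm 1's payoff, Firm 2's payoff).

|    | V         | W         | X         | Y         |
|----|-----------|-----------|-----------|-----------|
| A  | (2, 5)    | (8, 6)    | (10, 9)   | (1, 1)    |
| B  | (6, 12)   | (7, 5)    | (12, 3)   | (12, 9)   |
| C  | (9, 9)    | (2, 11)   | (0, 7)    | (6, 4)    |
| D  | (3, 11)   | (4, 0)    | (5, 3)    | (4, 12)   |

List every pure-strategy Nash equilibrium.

There is no pure-strategy Nash equilibrium

A profile is a Nash equilibrium when each player is best-responding to the other.
Firm 1's best responses — vs V: C (payoff 9); vs W: A (payoff 8); vs X: B (payoff 12); vs Y: B (payoff 12).
Firm 2's best responses — vs A: X (payoff 9); vs B: V (payoff 12); vs C: W (payoff 11); vs D: Y (payoff 12).
No cell has both players best-responding. For instance, Firm 1's best reply to V is C, but against C Firm 2 prefers W over V.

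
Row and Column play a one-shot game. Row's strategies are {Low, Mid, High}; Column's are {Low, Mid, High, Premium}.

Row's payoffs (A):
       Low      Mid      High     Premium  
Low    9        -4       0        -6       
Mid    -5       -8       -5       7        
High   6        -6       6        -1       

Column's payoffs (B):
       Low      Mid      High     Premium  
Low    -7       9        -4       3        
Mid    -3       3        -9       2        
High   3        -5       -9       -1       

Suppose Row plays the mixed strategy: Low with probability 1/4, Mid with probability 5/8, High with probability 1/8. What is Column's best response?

Mid

Column's best reply maximizes expected payoff against the mix.
Low: (1/4)·(-7) + (5/8)·(-3) + (1/8)·3 = -13/4
Mid: (1/4)·9 + (5/8)·3 + (1/8)·(-5) = 7/2
High: (1/4)·(-4) + (5/8)·(-9) + (1/8)·(-9) = -31/4
Premium: (1/4)·3 + (5/8)·2 + (1/8)·(-1) = 15/8
Highest expected payoff is 7/2, from Mid.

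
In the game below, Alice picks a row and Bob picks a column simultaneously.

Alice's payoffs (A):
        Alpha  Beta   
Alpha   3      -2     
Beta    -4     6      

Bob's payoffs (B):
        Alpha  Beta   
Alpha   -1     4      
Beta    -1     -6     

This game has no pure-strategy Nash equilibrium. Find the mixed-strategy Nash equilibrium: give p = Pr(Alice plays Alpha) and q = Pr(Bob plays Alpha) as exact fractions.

Each player's mixing probability is pinned down by making the *other* player indifferent.
Bob indifferent between Alpha and Beta: p·(-1) + (1−p)·(-1) = p·4 + (1−p)·(-6) ⟹ (-1) + 0p = (-6) + 10p ⟹ p = 1/2.
Alice indifferent between Alpha and Beta: q·3 + (1−q)·(-2) = q·(-4) + (1−q)·6 ⟹ (-2) + 5q = 6 + (-10)q ⟹ q = 8/15.

p = 1/2, q = 8/15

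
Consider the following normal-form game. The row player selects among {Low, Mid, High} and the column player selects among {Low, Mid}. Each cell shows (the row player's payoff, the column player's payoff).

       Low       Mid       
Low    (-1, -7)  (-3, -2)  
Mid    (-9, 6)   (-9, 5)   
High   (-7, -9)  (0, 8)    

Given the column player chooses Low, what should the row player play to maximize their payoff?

With the column player fixed at Low, the row player's payoffs are: Low → -1, Mid → -9, High → -7.
The maximum is -1, achieved by Low.

Low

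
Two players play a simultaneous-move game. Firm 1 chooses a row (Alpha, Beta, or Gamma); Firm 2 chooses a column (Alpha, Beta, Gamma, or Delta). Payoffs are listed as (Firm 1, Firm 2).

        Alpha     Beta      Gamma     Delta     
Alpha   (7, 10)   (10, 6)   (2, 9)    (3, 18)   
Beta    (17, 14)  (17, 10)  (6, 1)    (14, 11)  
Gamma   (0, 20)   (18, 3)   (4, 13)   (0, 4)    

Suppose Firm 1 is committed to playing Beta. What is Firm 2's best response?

Alpha

With Firm 1 fixed at Beta, Firm 2's payoffs are: Alpha → 14, Beta → 10, Gamma → 1, Delta → 11.
The maximum is 14, achieved by Alpha.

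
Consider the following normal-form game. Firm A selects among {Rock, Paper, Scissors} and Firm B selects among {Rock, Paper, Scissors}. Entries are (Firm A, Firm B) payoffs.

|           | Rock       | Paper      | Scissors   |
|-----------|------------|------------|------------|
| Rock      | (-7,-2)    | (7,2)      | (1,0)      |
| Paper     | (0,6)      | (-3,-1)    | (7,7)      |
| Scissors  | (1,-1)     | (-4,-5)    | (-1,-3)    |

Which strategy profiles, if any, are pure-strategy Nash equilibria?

Find each player's best response to every opponent strategy; NE are the intersections.
Firm A's best responses — vs Rock: Scissors (payoff 1); vs Paper: Rock (payoff 7); vs Scissors: Paper (payoff 7).
Firm B's best responses — vs Rock: Paper (payoff 2); vs Paper: Scissors (payoff 7); vs Scissors: Rock (payoff -1).
Mutual best responses occur at (Rock, Paper), (Paper, Scissors), and (Scissors, Rock); at each, neither player gains by switching.

(Rock, Paper), (Paper, Scissors), and (Scissors, Rock)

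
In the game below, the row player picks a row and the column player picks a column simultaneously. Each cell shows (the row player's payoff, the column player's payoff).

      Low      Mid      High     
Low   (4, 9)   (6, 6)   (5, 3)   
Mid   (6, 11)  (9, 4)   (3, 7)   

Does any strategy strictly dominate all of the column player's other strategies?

A strategy is strictly dominant if it gives the column player a strictly higher payoff than every other strategy, against every choice by the opponent.
Low strictly dominates: vs Low: 9 > each of {6, 3}; vs Mid: 11 > each of {4, 7}.

Low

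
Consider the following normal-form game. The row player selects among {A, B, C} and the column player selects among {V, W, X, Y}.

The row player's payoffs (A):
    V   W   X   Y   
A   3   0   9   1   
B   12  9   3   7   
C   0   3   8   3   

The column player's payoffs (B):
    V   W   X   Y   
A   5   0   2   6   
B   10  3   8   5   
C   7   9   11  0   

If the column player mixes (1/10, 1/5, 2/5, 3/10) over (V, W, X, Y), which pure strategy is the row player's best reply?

B

The row player's best reply maximizes expected payoff against the mix.
A: (1/10)·3 + (1/5)·0 + (2/5)·9 + (3/10)·1 = 21/5
B: (1/10)·12 + (1/5)·9 + (2/5)·3 + (3/10)·7 = 63/10
C: (1/10)·0 + (1/5)·3 + (2/5)·8 + (3/10)·3 = 47/10
Highest expected payoff is 63/10, from B.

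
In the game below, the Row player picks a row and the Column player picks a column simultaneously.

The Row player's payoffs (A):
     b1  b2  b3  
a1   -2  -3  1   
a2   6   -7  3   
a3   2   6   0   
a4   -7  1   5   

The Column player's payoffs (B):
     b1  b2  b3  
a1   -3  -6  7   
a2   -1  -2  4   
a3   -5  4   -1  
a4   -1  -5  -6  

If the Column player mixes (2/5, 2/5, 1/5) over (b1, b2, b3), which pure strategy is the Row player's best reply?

The Row player's best reply maximizes expected payoff against the mix.
a1: (2/5)·(-2) + (2/5)·(-3) + (1/5)·1 = -9/5
a2: (2/5)·6 + (2/5)·(-7) + (1/5)·3 = 1/5
a3: (2/5)·2 + (2/5)·6 + (1/5)·0 = 16/5
a4: (2/5)·(-7) + (2/5)·1 + (1/5)·5 = -7/5
Highest expected payoff is 16/5, from a3.

a3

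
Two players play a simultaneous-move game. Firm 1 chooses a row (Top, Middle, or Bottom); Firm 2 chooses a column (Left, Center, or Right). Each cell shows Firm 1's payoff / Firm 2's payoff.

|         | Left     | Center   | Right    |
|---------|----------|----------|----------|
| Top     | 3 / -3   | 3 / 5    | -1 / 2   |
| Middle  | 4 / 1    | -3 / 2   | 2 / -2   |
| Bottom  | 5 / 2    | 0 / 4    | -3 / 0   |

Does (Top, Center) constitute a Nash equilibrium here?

Holding Firm 2 at Center: Firm 1 gets 3 from Top, versus -3 from Middle, 0 from Bottom. No profitable deviation for Firm 1.
Holding Firm 1 at Top: Firm 2 gets 5 from Center, versus -3 from Left, 2 from Right. No profitable deviation for Firm 2 either.

Yes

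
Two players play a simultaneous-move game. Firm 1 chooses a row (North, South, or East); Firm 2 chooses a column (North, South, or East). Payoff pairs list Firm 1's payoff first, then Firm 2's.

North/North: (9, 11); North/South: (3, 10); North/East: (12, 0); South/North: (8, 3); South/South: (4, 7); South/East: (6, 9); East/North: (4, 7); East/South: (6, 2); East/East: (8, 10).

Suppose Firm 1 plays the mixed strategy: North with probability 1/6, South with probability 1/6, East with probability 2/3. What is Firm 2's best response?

East

Compute Firm 2's expected payoff from each pure strategy against the given mix.
North: (1/6)·11 + (1/6)·3 + (2/3)·7 = 7
South: (1/6)·10 + (1/6)·7 + (2/3)·2 = 25/6
East: (1/6)·0 + (1/6)·9 + (2/3)·10 = 49/6
Highest expected payoff is 49/6, from East.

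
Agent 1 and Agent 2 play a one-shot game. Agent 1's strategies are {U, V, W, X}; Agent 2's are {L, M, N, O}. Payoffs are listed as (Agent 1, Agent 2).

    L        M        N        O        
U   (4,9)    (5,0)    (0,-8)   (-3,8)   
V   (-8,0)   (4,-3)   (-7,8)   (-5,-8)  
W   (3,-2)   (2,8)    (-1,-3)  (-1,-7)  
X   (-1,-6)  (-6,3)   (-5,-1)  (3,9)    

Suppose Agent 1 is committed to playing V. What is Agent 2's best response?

With Agent 1 fixed at V, Agent 2's payoffs are: L → 0, M → -3, N → 8, O → -8.
The maximum is 8, achieved by N.

N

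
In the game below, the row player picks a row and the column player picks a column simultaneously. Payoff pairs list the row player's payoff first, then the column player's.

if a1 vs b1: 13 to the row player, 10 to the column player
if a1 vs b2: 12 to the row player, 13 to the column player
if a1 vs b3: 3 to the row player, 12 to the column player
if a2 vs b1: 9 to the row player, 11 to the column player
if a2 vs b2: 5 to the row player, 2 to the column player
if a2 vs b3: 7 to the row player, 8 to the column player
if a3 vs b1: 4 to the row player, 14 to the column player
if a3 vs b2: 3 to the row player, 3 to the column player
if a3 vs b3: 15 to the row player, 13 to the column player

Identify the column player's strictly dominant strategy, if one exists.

None

A strategy is strictly dominant if it gives the column player a strictly higher payoff than every other strategy, against every choice by the opponent.
b1 is not dominant: against a1, b2 gives 13 > 10.
b2 is not dominant: against a2, b1 gives 11 > 2.
b3 is not dominant: against a1, b2 gives 13 > 12.
No single strategy is best against every opponent action.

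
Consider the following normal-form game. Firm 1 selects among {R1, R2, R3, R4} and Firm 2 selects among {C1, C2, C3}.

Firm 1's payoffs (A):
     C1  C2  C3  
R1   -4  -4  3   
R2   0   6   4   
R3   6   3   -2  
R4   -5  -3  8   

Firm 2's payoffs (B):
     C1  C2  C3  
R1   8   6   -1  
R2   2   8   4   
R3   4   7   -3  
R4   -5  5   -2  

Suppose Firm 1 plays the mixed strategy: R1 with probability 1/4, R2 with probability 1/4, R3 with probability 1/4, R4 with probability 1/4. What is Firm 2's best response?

C2

Firm 2's best reply maximizes expected payoff against the mix.
C1: (1/4)·8 + (1/4)·2 + (1/4)·4 + (1/4)·(-5) = 9/4
C2: (1/4)·6 + (1/4)·8 + (1/4)·7 + (1/4)·5 = 13/2
C3: (1/4)·(-1) + (1/4)·4 + (1/4)·(-3) + (1/4)·(-2) = -1/2
Highest expected payoff is 13/2, from C2.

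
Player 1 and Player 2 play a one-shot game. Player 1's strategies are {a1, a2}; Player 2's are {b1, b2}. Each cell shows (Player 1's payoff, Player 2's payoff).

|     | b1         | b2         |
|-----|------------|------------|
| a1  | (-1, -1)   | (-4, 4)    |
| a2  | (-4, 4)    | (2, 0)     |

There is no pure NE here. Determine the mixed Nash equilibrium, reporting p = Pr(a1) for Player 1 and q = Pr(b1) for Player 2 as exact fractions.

Each player's mixing probability is pinned down by making the *other* player indifferent.
Player 2 indifferent between b1 and b2: p·(-1) + (1−p)·4 = p·4 + (1−p)·0 ⟹ 4 + (-5)p = 0 + 4p ⟹ p = 4/9.
Player 1 indifferent between a1 and a2: q·(-1) + (1−q)·(-4) = q·(-4) + (1−q)·2 ⟹ (-4) + 3q = 2 + (-6)q ⟹ q = 2/3.

p = 4/9, q = 2/3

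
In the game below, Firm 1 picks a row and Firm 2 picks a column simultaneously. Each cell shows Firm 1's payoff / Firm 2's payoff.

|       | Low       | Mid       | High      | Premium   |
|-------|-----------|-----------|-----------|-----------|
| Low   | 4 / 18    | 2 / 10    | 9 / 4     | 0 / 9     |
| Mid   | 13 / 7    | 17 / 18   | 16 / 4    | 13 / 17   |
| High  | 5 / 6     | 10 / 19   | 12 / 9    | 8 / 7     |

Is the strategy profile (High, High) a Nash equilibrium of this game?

No

Holding Firm 2 at High: Firm 1 gets 12 from High but could get 16 by switching to Mid. Firm 1 has a profitable deviation.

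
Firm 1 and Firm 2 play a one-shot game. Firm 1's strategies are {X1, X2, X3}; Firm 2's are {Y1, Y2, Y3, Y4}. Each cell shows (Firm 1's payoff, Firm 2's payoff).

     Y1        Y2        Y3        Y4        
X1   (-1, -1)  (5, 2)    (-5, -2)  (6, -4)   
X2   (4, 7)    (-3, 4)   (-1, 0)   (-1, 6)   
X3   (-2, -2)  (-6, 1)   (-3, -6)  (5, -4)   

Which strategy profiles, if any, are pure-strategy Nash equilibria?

(X1, Y2) and (X2, Y1)

A profile is a Nash equilibrium when each player is best-responding to the other.
Firm 1's best responses — vs Y1: X2 (payoff 4); vs Y2: X1 (payoff 5); vs Y3: X2 (payoff -1); vs Y4: X1 (payoff 6).
Firm 2's best responses — vs X1: Y2 (payoff 2); vs X2: Y1 (payoff 7); vs X3: Y2 (payoff 1).
Mutual best responses occur at (X1, Y2) and (X2, Y1); at each, neither player gains by switching.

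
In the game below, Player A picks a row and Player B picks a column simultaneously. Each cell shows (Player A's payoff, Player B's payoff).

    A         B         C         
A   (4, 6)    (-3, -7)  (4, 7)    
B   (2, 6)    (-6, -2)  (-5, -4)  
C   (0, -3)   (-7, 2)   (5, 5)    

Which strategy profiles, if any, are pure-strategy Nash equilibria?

(C, C)

Find each player's best response to every opponent strategy; NE are the intersections.
Player A's best responses — vs A: A (payoff 4); vs B: A (payoff -3); vs C: C (payoff 5).
Player B's best responses — vs A: C (payoff 7); vs B: A (payoff 6); vs C: C (payoff 5).
The only mutual best response is (C, C); neither player gains by switching there.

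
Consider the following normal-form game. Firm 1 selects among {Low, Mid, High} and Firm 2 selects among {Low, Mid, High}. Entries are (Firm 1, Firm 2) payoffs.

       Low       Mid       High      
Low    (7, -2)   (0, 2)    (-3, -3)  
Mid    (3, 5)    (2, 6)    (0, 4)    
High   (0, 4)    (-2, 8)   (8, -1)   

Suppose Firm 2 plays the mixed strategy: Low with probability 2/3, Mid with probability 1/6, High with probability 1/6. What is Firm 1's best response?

Firm 1's best reply maximizes expected payoff against the mix.
Low: (2/3)·7 + (1/6)·0 + (1/6)·(-3) = 25/6
Mid: (2/3)·3 + (1/6)·2 + (1/6)·0 = 7/3
High: (2/3)·0 + (1/6)·(-2) + (1/6)·8 = 1
Highest expected payoff is 25/6, from Low.

Low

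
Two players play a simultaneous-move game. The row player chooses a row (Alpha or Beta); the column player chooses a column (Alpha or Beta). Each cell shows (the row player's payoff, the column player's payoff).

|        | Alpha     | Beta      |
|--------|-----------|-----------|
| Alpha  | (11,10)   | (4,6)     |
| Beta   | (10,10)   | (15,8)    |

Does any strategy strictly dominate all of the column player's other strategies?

Alpha

Check whether one of the column player's strategies beats all alternatives regardless of what the opponent does.
Alpha strictly dominates: vs Alpha: 10 > 6; vs Beta: 10 > 8.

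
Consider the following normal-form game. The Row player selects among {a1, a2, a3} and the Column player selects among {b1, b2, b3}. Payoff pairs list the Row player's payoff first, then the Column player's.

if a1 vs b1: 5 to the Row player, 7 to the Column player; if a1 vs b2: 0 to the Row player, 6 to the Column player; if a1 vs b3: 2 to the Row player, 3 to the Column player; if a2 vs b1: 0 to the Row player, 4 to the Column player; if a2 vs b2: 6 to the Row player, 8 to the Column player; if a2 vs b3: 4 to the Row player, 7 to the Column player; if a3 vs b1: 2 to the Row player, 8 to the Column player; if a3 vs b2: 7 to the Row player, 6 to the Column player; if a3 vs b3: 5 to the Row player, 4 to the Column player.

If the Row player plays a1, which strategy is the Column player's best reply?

With the Row player fixed at a1, the Column player's payoffs are: b1 → 7, b2 → 6, b3 → 3.
The maximum is 7, achieved by b1.

b1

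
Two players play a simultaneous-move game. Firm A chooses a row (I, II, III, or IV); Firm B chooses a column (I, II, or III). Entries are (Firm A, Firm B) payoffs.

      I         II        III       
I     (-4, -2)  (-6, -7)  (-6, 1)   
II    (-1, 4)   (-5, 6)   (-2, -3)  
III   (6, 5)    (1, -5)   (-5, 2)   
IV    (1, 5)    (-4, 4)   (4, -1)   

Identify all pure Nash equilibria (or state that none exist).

(III, I)

Find each player's best response to every opponent strategy; NE are the intersections.
Firm A's best responses — vs I: III (payoff 6); vs II: III (payoff 1); vs III: IV (payoff 4).
Firm B's best responses — vs I: III (payoff 1); vs II: II (payoff 6); vs III: I (payoff 5); vs IV: I (payoff 5).
The only mutual best response is (III, I); neither player gains by switching there.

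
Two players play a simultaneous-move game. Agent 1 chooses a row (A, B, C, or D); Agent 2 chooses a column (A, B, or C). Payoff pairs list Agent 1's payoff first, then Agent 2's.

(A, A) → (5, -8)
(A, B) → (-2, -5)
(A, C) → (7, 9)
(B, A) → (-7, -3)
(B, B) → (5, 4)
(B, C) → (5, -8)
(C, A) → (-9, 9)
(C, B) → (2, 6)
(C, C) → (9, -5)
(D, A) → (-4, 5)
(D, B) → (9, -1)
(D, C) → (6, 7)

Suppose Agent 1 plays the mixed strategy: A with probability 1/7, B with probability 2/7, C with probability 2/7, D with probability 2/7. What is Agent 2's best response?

A

Agent 2's best reply maximizes expected payoff against the mix.
A: (1/7)·(-8) + (2/7)·(-3) + (2/7)·9 + (2/7)·5 = 2
B: (1/7)·(-5) + (2/7)·4 + (2/7)·6 + (2/7)·(-1) = 13/7
C: (1/7)·9 + (2/7)·(-8) + (2/7)·(-5) + (2/7)·7 = -3/7
Highest expected payoff is 2, from A.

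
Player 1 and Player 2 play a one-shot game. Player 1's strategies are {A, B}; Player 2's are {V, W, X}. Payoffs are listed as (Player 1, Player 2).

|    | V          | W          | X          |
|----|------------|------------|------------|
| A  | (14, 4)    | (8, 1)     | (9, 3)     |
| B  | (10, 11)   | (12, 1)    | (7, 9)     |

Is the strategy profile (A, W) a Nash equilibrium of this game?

Holding Player 2 at W: Player 1 gets 8 from A but could get 12 by switching to B. Player 1 has a profitable deviation.

No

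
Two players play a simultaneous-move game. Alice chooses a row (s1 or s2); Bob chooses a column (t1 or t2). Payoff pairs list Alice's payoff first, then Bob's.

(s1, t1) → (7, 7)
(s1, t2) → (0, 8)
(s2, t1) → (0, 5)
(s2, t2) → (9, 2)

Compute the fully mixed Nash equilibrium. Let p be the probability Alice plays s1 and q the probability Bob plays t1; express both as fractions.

p = 3/4, q = 9/16

In a mixed NE each player is indifferent between their pure strategies, so the opponent's mix sets the indifference.
Bob indifferent between t1 and t2: p·7 + (1−p)·5 = p·8 + (1−p)·2 ⟹ 5 + 2p = 2 + 6p ⟹ p = 3/4.
Alice indifferent between s1 and s2: q·7 + (1−q)·0 = q·0 + (1−q)·9 ⟹ 0 + 7q = 9 + (-9)q ⟹ q = 9/16.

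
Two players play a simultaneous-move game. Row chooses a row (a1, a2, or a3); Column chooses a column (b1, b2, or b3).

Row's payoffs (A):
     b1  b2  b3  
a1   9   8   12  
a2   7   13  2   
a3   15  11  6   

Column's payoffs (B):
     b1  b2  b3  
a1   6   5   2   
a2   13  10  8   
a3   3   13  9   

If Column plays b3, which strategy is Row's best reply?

a1

With Column fixed at b3, Row's payoffs are: a1 → 12, a2 → 2, a3 → 6.
The maximum is 12, achieved by a1.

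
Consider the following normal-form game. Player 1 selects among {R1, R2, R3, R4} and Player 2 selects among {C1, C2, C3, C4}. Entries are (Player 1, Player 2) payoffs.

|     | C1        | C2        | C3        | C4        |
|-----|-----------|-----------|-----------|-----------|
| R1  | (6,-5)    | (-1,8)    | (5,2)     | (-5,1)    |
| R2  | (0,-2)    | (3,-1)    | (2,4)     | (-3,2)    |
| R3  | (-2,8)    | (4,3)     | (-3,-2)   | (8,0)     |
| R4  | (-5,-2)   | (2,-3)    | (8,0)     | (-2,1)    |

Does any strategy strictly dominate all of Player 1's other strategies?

No strictly dominant strategy

Check whether one of Player 1's strategies beats all alternatives regardless of what the opponent does.
R1 is not dominant: against C2, R2 gives 3 > -1.
R2 is not dominant: against C1, R1 gives 6 > 0.
R3 is not dominant: against C1, R1 gives 6 > -2.
R4 is not dominant: against C1, R1 gives 6 > -5.
No single strategy is best against every opponent action.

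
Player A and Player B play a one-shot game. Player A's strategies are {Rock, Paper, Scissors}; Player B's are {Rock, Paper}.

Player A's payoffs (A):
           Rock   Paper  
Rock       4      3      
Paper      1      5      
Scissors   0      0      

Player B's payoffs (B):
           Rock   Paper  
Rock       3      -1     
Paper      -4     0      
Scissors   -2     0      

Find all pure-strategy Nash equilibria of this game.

(Rock, Rock) and (Paper, Paper)

Check mutual best responses: a cell is a NE iff neither player can gain by unilaterally deviating.
Player A's best responses — vs Rock: Rock (payoff 4); vs Paper: Paper (payoff 5).
Player B's best responses — vs Rock: Rock (payoff 3); vs Paper: Paper (payoff 0); vs Scissors: Paper (payoff 0).
Mutual best responses occur at (Rock, Rock) and (Paper, Paper); at each, neither player gains by switching.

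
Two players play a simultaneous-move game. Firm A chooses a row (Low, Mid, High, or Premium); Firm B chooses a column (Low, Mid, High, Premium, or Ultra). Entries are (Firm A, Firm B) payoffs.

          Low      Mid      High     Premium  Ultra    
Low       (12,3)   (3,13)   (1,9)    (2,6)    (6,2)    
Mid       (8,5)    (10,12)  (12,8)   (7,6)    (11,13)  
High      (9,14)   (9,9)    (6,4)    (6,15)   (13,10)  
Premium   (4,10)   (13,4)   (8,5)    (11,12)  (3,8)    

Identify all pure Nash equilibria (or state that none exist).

A profile is a Nash equilibrium when each player is best-responding to the other.
Firm A's best responses — vs Low: Low (payoff 12); vs Mid: Premium (payoff 13); vs High: Mid (payoff 12); vs Premium: Premium (payoff 11); vs Ultra: High (payoff 13).
Firm B's best responses — vs Low: Mid (payoff 13); vs Mid: Ultra (payoff 13); vs High: Premium (payoff 15); vs Premium: Premium (payoff 12).
The only mutual best response is (Premium, Premium); neither player gains by switching there.

(Premium, Premium)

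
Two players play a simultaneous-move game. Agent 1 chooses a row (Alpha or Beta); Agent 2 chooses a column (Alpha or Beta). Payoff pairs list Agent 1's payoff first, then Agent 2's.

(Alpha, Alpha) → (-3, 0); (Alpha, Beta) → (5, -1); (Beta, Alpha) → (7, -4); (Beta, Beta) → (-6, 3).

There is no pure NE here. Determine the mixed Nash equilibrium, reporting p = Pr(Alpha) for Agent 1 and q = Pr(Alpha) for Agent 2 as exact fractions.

In a mixed NE each player is indifferent between their pure strategies, so the opponent's mix sets the indifference.
Agent 2 indifferent between Alpha and Beta: p·0 + (1−p)·(-4) = p·(-1) + (1−p)·3 ⟹ (-4) + 4p = 3 + (-4)p ⟹ p = 7/8.
Agent 1 indifferent between Alpha and Beta: q·(-3) + (1−q)·5 = q·7 + (1−q)·(-6) ⟹ 5 + (-8)q = (-6) + 13q ⟹ q = 11/21.

p = 7/8, q = 11/21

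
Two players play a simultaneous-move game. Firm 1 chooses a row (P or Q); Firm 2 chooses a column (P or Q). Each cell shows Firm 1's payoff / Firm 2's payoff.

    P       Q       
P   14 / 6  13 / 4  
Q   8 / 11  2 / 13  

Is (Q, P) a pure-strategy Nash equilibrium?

No

Holding Firm 2 at P: Firm 1 gets 8 from Q but could get 14 by switching to P. Firm 1 has a profitable deviation.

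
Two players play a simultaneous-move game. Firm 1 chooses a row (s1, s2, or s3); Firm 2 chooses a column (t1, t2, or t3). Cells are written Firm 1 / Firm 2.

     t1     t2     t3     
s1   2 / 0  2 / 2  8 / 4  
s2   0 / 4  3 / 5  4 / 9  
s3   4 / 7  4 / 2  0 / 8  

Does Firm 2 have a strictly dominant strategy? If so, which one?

A strategy is strictly dominant if it gives Firm 2 a strictly higher payoff than every other strategy, against every choice by the opponent.
t3 strictly dominates: vs s1: 4 > each of {0, 2}; vs s2: 9 > each of {4, 5}; vs s3: 8 > each of {7, 2}.

t3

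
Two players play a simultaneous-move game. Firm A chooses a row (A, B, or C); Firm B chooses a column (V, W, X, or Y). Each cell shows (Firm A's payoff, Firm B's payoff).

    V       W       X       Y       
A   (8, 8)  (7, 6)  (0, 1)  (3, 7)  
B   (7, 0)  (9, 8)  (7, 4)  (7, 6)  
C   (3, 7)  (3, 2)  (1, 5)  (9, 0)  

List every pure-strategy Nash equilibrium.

Check mutual best responses: a cell is a NE iff neither player can gain by unilaterally deviating.
Firm A's best responses — vs V: A (payoff 8); vs W: B (payoff 9); vs X: B (payoff 7); vs Y: C (payoff 9).
Firm B's best responses — vs A: V (payoff 8); vs B: W (payoff 8); vs C: V (payoff 7).
Mutual best responses occur at (A, V) and (B, W); at each, neither player gains by switching.

(A, V) and (B, W)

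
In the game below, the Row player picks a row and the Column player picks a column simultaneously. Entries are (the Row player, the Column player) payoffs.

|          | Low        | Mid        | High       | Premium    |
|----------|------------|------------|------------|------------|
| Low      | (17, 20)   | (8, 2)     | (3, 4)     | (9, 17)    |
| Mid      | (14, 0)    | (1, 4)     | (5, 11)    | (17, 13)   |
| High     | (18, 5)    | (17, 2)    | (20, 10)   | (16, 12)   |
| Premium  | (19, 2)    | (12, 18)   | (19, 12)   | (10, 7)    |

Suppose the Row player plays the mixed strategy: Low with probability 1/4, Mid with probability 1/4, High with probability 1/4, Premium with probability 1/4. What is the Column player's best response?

The Column player's best reply maximizes expected payoff against the mix.
Low: (1/4)·20 + (1/4)·0 + (1/4)·5 + (1/4)·2 = 27/4
Mid: (1/4)·2 + (1/4)·4 + (1/4)·2 + (1/4)·18 = 13/2
High: (1/4)·4 + (1/4)·11 + (1/4)·10 + (1/4)·12 = 37/4
Premium: (1/4)·17 + (1/4)·13 + (1/4)·12 + (1/4)·7 = 49/4
Highest expected payoff is 49/4, from Premium.

Premium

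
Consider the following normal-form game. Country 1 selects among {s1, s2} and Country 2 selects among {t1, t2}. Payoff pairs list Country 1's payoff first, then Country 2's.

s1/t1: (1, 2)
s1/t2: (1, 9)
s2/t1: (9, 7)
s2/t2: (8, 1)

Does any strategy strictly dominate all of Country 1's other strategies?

A strategy is strictly dominant if it gives Country 1 a strictly higher payoff than every other strategy, against every choice by the opponent.
s2 strictly dominates: vs t1: 9 > 1; vs t2: 8 > 1.

s2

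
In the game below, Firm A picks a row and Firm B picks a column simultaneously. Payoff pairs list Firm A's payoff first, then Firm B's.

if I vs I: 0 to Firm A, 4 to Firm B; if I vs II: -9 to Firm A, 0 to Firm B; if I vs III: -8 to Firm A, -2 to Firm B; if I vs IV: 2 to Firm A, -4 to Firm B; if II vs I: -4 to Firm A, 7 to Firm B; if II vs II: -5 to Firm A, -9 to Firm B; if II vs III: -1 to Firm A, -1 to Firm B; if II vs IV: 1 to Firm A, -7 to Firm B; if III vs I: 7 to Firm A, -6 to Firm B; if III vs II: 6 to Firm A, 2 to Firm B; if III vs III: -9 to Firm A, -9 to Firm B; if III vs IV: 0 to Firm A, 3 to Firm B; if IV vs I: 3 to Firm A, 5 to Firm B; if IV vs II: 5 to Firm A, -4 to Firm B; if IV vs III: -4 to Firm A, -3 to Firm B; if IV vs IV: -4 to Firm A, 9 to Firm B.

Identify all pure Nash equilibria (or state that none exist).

No pure-strategy Nash equilibrium

Find each player's best response to every opponent strategy; NE are the intersections.
Firm A's best responses — vs I: III (payoff 7); vs II: III (payoff 6); vs III: II (payoff -1); vs IV: I (payoff 2).
Firm B's best responses — vs I: I (payoff 4); vs II: I (payoff 7); vs III: IV (payoff 3); vs IV: IV (payoff 9).
No cell has both players best-responding. For instance, Firm A's best reply to I is III, but against III Firm B prefers IV over I.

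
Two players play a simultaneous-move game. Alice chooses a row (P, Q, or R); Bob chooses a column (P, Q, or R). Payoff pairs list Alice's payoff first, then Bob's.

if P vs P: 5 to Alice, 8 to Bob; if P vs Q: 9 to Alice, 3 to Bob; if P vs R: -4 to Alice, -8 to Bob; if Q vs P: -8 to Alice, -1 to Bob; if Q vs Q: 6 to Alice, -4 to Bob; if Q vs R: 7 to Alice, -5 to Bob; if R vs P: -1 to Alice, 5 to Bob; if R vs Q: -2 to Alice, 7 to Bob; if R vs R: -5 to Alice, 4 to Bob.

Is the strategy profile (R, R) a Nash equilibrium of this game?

No

Holding Bob at R: Alice gets -5 from R but could get 7 by switching to Q. Alice has a profitable deviation.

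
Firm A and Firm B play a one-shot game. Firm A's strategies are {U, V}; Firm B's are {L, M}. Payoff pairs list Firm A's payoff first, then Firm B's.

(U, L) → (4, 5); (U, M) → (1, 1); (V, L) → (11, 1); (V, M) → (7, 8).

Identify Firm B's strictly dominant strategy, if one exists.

Check whether one of Firm B's strategies beats all alternatives regardless of what the opponent does.
L is not dominant: against V, M gives 8 > 1.
M is not dominant: against U, L gives 5 > 1.
No single strategy is best against every opponent action.

None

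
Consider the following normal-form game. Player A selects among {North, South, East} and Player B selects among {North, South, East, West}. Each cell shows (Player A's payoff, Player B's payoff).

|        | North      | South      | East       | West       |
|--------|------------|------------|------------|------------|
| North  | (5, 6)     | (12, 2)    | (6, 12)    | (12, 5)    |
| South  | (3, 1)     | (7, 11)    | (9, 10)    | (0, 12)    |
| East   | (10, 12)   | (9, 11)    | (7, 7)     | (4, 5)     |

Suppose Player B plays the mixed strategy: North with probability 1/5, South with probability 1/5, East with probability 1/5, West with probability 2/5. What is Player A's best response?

North

Player A's best reply maximizes expected payoff against the mix.
North: (1/5)·5 + (1/5)·12 + (1/5)·6 + (2/5)·12 = 47/5
South: (1/5)·3 + (1/5)·7 + (1/5)·9 + (2/5)·0 = 19/5
East: (1/5)·10 + (1/5)·9 + (1/5)·7 + (2/5)·4 = 34/5
Highest expected payoff is 47/5, from North.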